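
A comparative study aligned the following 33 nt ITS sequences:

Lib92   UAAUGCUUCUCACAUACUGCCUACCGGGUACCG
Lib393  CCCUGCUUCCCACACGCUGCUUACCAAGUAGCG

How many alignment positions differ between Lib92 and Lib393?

Mismatches occur at site 1 (U/C), site 2 (A/C), site 3 (A/C), site 10 (U/C), site 15 (U/C), site 16 (A/G), site 21 (C/U), site 26 (G/A), site 27 (G/A), site 31 (C/G).
That gives 10 mismatches out of 33 aligned sites, so the Hamming distance is 10.

10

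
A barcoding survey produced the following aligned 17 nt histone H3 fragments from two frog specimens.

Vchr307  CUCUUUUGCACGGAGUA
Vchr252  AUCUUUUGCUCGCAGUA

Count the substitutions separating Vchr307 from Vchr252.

Mismatches occur at site 1 (C↔A), site 10 (A↔U), site 13 (G↔C).
That gives 3 mismatches out of 17 aligned sites, so the Hamming distance is 3.

3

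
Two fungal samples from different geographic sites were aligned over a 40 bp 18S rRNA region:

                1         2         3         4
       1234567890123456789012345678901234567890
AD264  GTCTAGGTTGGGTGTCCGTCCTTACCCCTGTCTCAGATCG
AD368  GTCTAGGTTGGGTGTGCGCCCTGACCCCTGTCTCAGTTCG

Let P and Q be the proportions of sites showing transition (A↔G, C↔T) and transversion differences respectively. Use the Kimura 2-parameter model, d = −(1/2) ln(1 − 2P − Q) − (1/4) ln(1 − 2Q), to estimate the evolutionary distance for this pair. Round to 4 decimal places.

0.1074

Differing sites — 16:C/G (Tv); 19:T/C (Ti); 23:T/G (Tv); 37:A/T (Tv).
Of the 4 differences, 1 transition and 3 transversions over 40 sites: P = 1/40 = 0.025000, Q = 3/40 = 0.075000.
d = −0.5·ln(0.875000) − 0.25·ln(0.850000) = −0.5·(-0.133531) − 0.25·(-0.162519) = 0.1074.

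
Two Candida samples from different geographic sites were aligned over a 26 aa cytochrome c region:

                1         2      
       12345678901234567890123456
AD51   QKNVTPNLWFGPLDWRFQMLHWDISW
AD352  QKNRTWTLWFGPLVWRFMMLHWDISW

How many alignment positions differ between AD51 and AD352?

The sequences differ at positions 4 (V/R), 6 (P/W), 7 (N/T), 14 (D/V), 18 (Q/M).
That gives 5 mismatches out of 26 aligned sites, so the Hamming distance is 5.

5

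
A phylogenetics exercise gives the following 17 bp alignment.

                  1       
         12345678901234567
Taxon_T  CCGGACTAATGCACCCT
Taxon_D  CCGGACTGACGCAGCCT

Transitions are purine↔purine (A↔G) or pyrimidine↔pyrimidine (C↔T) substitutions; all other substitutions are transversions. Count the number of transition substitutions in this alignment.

2

Differing sites — 8:A/G (Ti); 10:T/C (Ti); 14:C/G (Tv).
Of the 3 differences, 2 transitions and 1 transversion, so the answer is 2.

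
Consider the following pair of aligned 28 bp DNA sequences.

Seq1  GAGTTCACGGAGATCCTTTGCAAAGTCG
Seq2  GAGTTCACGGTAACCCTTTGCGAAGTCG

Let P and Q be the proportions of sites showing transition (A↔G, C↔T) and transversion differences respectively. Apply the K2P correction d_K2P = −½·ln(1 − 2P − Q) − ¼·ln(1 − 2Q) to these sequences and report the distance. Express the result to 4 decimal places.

0.1624

Mismatches occur at site 11 (A/T, transversion), site 12 (G/A, transition), site 14 (T/C, transition), site 22 (A/G, transition).
Of the 4 differences, 3 transitions and 1 transversion over 28 sites: P = 3/28 = 0.107143, Q = 1/28 = 0.035714.
d = −0.5·ln(0.750000) − 0.25·ln(0.928572) = −0.5·(-0.287682) − 0.25·(-0.074107) = 0.1624.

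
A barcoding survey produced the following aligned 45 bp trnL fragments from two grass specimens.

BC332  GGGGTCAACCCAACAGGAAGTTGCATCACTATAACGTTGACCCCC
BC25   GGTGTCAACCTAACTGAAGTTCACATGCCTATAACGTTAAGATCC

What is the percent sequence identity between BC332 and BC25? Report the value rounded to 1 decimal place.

68.9%

Mismatches occur at site 3 (G/T), site 11 (C/T), site 15 (A/T), site 17 (G/A), site 19 (A/G), site 20 (G/T), site 22 (T/C), site 23 (G/A), site 27 (C/G), site 28 (A/C), site 39 (G/A), site 41 (C/G), site 42 (C/A), site 43 (C/T).
31 of the 45 sites match, so the percent identity is 31/45 × 100 = 68.9%.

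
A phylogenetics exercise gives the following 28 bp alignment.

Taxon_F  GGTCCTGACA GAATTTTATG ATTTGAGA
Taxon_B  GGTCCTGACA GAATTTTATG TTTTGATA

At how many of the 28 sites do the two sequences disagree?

Differing sites — 21:A/T; 27:G/T.
That gives 2 mismatches out of 28 aligned sites, so the Hamming distance is 2.

2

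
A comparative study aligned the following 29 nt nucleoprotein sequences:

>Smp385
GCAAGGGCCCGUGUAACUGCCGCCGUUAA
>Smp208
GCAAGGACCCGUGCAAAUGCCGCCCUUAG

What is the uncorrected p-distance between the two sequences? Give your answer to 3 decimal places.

0.172

Mismatches occur at site 7 (G↔A), site 14 (U↔C), site 17 (C↔A), site 25 (G↔C), site 29 (A↔G).
There are 5 differences over 29 sites, so p = 5/29 = 0.172.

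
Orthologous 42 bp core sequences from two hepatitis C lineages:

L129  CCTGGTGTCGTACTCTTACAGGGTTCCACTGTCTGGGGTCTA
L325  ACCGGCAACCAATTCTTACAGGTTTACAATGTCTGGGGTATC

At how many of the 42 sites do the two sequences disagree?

The sequences differ at positions 1 (C/A), 3 (T/C), 6 (T/C), 7 (G/A), 8 (T/A), 10 (G/C), 11 (T/A), 13 (C/T), 23 (G/T), 26 (C/A), 29 (C/A), 40 (C/A), 42 (A/C).
That gives 13 mismatches out of 42 aligned sites, so the Hamming distance is 13.

13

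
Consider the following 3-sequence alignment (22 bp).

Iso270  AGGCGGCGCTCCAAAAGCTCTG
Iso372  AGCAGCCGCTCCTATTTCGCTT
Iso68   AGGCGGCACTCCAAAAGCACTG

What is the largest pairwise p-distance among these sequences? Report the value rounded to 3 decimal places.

0.455

Pairwise Hamming distances:
  Iso270 vs Iso372: 9
  Iso270 vs Iso68: 2
  Iso372 vs Iso68: 10
The largest is 10 mismatches, between Iso372 and Iso68; p = 10/22 = 0.455.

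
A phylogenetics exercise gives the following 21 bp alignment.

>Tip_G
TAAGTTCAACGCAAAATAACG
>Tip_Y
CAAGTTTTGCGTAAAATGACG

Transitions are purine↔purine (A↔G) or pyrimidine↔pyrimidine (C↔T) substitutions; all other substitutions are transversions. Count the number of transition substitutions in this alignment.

The sequences differ at positions 1 (T/C, transition), 7 (C/T, transition), 8 (A/T, transversion), 9 (A/G, transition), 12 (C/T, transition), 18 (A/G, transition).
Of the 6 differences, 5 transitions and 1 transversion, so the answer is 5.

5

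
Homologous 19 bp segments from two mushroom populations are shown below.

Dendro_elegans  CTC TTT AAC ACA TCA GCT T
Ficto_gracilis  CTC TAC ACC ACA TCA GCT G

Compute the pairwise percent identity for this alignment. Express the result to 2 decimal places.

Differing sites — 5:T/A; 6:T/C; 8:A/C; 19:T/G.
15 of the 19 sites match, so the percent identity is 15/19 × 100 = 78.95%.

78.95%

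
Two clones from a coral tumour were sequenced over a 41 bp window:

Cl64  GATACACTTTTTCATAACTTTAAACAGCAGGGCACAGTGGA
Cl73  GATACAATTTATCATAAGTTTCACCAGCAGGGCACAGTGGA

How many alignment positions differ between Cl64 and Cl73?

5

Differing sites — 7:C/A; 11:T/A; 18:C/G; 22:A/C; 24:A/C.
That gives 5 mismatches out of 41 aligned sites, so the Hamming distance is 5.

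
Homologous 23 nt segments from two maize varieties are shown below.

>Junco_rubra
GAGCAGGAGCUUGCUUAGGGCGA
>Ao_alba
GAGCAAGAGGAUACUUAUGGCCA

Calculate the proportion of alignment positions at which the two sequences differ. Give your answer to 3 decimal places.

Differing sites — 6:G/A; 10:C/G; 11:U/A; 13:G/A; 18:G/U; 22:G/C.
There are 6 differences over 23 sites, so p = 6/23 = 0.261.

0.261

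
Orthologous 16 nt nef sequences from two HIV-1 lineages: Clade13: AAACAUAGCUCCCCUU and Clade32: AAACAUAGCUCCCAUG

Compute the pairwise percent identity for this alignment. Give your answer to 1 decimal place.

87.5%

Mismatches occur at site 14 (C/A), site 16 (U/G).
14 of the 16 sites match, so the percent identity is 14/16 × 100 = 87.5%.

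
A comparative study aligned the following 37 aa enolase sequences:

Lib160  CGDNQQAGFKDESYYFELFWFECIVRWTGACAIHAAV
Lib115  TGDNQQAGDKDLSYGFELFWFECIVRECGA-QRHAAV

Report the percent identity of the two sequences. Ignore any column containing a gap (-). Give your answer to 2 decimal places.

Excluding the 1 gap column leaves 36 comparable sites.
Mismatches occur at site 1 (C↔T), site 9 (F↔D), site 12 (E↔L), site 15 (Y↔G), site 27 (W↔E), site 28 (T↔C), site 32 (A↔Q), site 33 (I↔R).
28 of the 36 comparable sites match, so the percent identity is 28/36 × 100 = 77.78%.

77.78%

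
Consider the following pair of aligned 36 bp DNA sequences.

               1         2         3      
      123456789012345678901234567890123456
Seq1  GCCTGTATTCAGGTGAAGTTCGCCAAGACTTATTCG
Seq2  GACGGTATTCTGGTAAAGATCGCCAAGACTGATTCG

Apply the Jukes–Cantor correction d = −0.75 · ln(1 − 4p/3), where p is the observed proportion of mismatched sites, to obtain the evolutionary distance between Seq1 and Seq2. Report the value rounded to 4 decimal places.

Differing sites — 2:C/A; 4:T/G; 11:A/T; 15:G/A; 19:T/A; 31:T/G.
p = 6/36 = 0.166667.
d = −0.75 · ln(1 − (4/3)·0.166667) = −0.75 · ln(0.777777) = −0.75 · (-0.251315) = 0.1885.

0.1885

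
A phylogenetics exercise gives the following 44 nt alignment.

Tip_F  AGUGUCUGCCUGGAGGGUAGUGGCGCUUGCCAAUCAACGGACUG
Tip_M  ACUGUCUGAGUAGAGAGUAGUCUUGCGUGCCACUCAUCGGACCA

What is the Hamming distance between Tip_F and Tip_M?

The sequences differ at positions 2 (G/C), 9 (C/A), 10 (C/G), 12 (G/A), 16 (G/A), 22 (G/C), 23 (G/U), 24 (C/U), 27 (U/G), 33 (A/C), 37 (A/U), 43 (U/C), 44 (G/A).
That gives 13 mismatches out of 44 aligned sites, so the Hamming distance is 13.

13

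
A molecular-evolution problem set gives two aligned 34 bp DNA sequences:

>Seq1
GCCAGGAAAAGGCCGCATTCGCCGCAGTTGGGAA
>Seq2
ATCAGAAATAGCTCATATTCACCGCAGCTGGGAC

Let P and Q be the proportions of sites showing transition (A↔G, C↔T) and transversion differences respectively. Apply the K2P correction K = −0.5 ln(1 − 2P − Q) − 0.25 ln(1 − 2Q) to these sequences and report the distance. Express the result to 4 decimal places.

Mismatches occur at site 1 (G↔A, transition), site 2 (C↔T, transition), site 6 (G↔A, transition), site 9 (A↔T, transversion), site 12 (G↔C, transversion), site 13 (C↔T, transition), site 15 (G↔A, transition), site 16 (C↔T, transition), site 21 (G↔A, transition), site 28 (T↔C, transition), site 34 (A↔C, transversion).
Of the 11 differences, 8 transitions and 3 transversions over 34 sites: P = 8/34 = 0.235294, Q = 3/34 = 0.088235.
d = −0.5·ln(0.441177) − 0.25·ln(0.823530) = −0.5·(-0.818309) − 0.25·(-0.194155) = 0.4577.

0.4577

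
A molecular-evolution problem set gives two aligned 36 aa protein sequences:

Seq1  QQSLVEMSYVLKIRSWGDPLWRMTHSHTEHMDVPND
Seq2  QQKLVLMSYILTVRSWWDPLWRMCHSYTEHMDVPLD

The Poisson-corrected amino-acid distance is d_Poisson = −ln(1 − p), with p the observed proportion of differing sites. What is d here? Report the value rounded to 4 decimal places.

0.2877

Differing sites — 3:S/K; 6:E/L; 10:V/I; 12:K/T; 13:I/V; 17:G/W; 24:T/C; 27:H/Y; 35:N/L.
p = 9/36 = 0.250000.
d = −ln(1 − 0.250000) = −ln(0.750000) = 0.2877.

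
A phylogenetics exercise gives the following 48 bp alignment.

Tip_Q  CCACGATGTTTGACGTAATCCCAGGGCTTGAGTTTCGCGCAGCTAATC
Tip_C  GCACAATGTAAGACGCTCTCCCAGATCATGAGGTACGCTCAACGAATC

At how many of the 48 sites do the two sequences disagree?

Differing sites — 1:C/G; 5:G/A; 10:T/A; 11:T/A; 16:T/C; 17:A/T; 18:A/C; 25:G/A; 26:G/T; 28:T/A; 33:T/G; 35:T/A; 39:G/T; 42:G/A; 44:T/G.
That gives 15 mismatches out of 48 aligned sites, so the Hamming distance is 15.

15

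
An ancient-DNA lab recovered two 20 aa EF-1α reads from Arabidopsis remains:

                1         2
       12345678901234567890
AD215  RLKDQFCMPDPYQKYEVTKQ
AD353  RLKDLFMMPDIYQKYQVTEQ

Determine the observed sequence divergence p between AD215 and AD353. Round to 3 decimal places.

0.250

The sequences differ at positions 5 (Q/L), 7 (C/M), 11 (P/I), 16 (E/Q), 19 (K/E).
There are 5 differences over 20 sites, so p = 5/20 = 0.250.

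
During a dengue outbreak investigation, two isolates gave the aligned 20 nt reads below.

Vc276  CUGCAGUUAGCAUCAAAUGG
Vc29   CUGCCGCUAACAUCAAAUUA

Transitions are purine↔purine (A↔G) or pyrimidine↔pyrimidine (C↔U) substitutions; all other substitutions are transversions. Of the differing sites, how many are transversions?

The sequences differ at positions 5 (A/C, transversion), 7 (U/C, transition), 10 (G/A, transition), 19 (G/U, transversion), 20 (G/A, transition).
Of the 5 differences, 3 transitions and 2 transversions, so the answer is 2.

2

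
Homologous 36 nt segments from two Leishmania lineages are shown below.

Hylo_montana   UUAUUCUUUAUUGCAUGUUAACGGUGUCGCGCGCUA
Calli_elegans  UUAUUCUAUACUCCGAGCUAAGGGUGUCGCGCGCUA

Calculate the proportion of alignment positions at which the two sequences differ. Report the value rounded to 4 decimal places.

Mismatches occur at site 8 (U→A), site 11 (U→C), site 13 (G→C), site 15 (A→G), site 16 (U→A), site 18 (U→C), site 22 (C→G).
There are 7 differences over 36 sites, so p = 7/36 = 0.1944.

0.1944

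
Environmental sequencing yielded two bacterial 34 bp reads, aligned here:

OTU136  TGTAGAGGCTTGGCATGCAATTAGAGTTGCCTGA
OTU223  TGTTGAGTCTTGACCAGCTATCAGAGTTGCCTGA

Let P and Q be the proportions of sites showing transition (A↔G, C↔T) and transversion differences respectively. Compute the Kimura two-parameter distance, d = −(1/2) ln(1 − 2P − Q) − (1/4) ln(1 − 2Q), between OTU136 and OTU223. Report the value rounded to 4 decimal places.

0.2408

Differing sites — 4:A/T (Tv); 8:G/T (Tv); 13:G/A (Ti); 15:A/C (Tv); 16:T/A (Tv); 19:A/T (Tv); 22:T/C (Ti).
Of the 7 differences, 2 transitions and 5 transversions over 34 sites: P = 2/34 = 0.058824, Q = 5/34 = 0.147059.
d = −0.5·ln(0.735293) − 0.25·ln(0.705882) = −0.5·(-0.307486) − 0.25·(-0.348307) = 0.2408.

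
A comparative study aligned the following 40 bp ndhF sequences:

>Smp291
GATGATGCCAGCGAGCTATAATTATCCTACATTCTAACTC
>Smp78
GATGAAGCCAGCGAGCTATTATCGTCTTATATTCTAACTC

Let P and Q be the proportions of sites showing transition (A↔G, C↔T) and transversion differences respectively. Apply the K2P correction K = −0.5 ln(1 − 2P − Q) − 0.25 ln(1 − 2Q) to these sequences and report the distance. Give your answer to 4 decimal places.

Mismatches occur at site 6 (T/A, transversion), site 20 (A/T, transversion), site 23 (T/C, transition), site 24 (A/G, transition), site 27 (C/T, transition), site 30 (C/T, transition).
Of the 6 differences, 4 transitions and 2 transversions over 40 sites: P = 4/40 = 0.100000, Q = 2/40 = 0.050000.
d = −0.5·ln(0.750000) − 0.25·ln(0.900000) = −0.5·(-0.287682) − 0.25·(-0.105361) = 0.1702.

0.1702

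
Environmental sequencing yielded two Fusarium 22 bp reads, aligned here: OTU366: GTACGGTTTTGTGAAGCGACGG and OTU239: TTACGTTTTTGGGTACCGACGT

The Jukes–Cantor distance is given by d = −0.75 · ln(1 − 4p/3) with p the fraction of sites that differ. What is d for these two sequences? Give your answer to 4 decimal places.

Differing sites — 1:G/T; 6:G/T; 12:T/G; 14:A/T; 16:G/C; 22:G/T.
p = 6/22 = 0.272727.
d = −0.75 · ln(1 − (4/3)·0.272727) = −0.75 · ln(0.636364) = −0.75 · (-0.451985) = 0.3390.

0.3390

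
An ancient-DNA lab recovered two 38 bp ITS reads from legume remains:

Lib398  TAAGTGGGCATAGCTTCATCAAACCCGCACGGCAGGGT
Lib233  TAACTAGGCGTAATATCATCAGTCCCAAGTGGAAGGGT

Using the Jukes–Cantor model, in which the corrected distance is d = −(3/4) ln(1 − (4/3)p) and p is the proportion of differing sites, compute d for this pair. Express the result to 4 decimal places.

Differing sites — 4:G/C; 6:G/A; 10:A/G; 13:G/A; 14:C/T; 15:T/A; 22:A/G; 23:A/T; 27:G/A; 28:C/A; 29:A/G; 30:C/T; 33:C/A.
p = 13/38 = 0.342105.
d = −0.75 · ln(1 − (4/3)·0.342105) = −0.75 · ln(0.543860) = −0.75 · (-0.609063) = 0.4568.

0.4568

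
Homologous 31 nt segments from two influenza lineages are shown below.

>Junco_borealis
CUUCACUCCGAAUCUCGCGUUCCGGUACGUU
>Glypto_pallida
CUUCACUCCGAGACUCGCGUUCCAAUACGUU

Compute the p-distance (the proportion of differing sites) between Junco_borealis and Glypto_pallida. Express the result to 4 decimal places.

0.1290

The sequences differ at positions 12 (A/G), 13 (U/A), 24 (G/A), 25 (G/A).
There are 4 differences over 31 sites, so p = 4/31 = 0.1290.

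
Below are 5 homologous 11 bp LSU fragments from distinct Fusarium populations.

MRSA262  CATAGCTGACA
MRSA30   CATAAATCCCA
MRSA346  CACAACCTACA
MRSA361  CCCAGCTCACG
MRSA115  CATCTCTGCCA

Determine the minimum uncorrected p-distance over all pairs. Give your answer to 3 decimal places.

0.273

Pairwise Hamming distances:
  MRSA262 vs MRSA30: 4
  MRSA262 vs MRSA346: 4
  MRSA262 vs MRSA361: 4
  MRSA262 vs MRSA115: 3
  MRSA30 vs MRSA346: 5
  MRSA30 vs MRSA361: 6
  MRSA30 vs MRSA115: 4
  MRSA346 vs MRSA361: 5
  MRSA346 vs MRSA115: 6
  MRSA361 vs MRSA115: 7
The smallest is 3 mismatches, between MRSA262 and MRSA115; p = 3/11 = 0.273.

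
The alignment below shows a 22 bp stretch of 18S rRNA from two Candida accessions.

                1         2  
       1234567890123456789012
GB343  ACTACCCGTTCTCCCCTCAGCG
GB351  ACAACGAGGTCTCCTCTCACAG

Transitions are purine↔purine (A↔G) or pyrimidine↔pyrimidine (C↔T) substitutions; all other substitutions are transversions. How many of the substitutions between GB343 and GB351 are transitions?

1

Mismatches occur at site 3 (T→A, transversion), site 6 (C→G, transversion), site 7 (C→A, transversion), site 9 (T→G, transversion), site 15 (C→T, transition), site 20 (G→C, transversion), site 21 (C→A, transversion).
Of the 7 differences, 1 transition and 6 transversions, so the answer is 1.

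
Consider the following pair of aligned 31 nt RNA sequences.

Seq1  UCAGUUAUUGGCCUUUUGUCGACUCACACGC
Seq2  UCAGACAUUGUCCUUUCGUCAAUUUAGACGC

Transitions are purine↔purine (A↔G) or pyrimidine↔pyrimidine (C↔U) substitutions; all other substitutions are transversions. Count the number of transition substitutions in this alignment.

The sequences differ at positions 5 (U/A, transversion), 6 (U/C, transition), 11 (G/U, transversion), 17 (U/C, transition), 21 (G/A, transition), 23 (C/U, transition), 25 (C/U, transition), 27 (C/G, transversion).
Of the 8 differences, 5 transitions and 3 transversions, so the answer is 5.

5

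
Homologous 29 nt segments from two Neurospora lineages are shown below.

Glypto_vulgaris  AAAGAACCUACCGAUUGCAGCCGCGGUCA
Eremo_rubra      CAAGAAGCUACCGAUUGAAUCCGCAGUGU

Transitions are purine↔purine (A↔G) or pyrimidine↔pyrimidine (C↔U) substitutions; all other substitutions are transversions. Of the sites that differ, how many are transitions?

1

The sequences differ at positions 1 (A/C, transversion), 7 (C/G, transversion), 18 (C/A, transversion), 20 (G/U, transversion), 25 (G/A, transition), 28 (C/G, transversion), 29 (A/U, transversion).
Of the 7 differences, 1 transition and 6 transversions, so the answer is 1.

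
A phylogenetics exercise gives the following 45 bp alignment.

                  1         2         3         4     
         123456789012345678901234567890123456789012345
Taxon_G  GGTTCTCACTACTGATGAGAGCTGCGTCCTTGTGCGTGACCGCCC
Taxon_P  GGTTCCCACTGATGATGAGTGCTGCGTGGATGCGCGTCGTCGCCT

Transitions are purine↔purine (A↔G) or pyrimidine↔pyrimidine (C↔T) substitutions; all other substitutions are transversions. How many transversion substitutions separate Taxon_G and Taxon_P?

6

The sequences differ at positions 6 (T/C, transition), 11 (A/G, transition), 12 (C/A, transversion), 20 (A/T, transversion), 28 (C/G, transversion), 29 (C/G, transversion), 30 (T/A, transversion), 33 (T/C, transition), 38 (G/C, transversion), 39 (A/G, transition), 40 (C/T, transition), 45 (C/T, transition).
Of the 12 differences, 6 transitions and 6 transversions, so the answer is 6.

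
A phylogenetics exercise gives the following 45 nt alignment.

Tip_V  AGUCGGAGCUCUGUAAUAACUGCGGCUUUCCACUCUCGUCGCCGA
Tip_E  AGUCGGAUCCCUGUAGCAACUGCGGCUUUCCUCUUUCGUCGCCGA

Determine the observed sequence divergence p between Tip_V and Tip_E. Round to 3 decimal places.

0.133

Differing sites — 8:G/U; 10:U/C; 16:A/G; 17:U/C; 32:A/U; 35:C/U.
There are 6 differences over 45 sites, so p = 6/45 = 0.133.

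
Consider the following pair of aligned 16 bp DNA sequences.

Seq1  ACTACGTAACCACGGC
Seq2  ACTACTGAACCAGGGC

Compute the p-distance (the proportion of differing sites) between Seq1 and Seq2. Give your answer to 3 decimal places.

0.188

Mismatches occur at site 6 (G/T), site 7 (T/G), site 13 (C/G).
There are 3 differences over 16 sites, so p = 3/16 = 0.188.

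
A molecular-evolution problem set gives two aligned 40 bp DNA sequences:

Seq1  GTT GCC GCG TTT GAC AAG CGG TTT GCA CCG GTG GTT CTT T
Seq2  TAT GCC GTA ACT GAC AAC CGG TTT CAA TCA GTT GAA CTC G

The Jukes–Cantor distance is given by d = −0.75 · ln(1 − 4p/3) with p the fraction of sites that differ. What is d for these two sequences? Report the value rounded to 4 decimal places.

The sequences differ at positions 1 (G/T), 2 (T/A), 8 (C/T), 9 (G/A), 10 (T/A), 11 (T/C), 18 (G/C), 25 (G/C), 26 (C/A), 28 (C/T), 30 (G/A), 33 (G/T), 35 (T/A), 36 (T/A), 39 (T/C), 40 (T/G).
p = 16/40 = 0.400000.
d = −0.75 · ln(1 − (4/3)·0.400000) = −0.75 · ln(0.466667) = −0.75 · (-0.762139) = 0.5716.

0.5716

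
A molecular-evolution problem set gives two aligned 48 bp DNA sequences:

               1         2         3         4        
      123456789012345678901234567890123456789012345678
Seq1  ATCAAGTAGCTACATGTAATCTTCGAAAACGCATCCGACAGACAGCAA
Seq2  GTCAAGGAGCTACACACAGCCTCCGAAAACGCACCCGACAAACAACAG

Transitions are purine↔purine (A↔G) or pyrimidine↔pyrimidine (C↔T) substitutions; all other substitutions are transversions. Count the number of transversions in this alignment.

1

The sequences differ at positions 1 (A/G, transition), 7 (T/G, transversion), 15 (T/C, transition), 16 (G/A, transition), 17 (T/C, transition), 19 (A/G, transition), 20 (T/C, transition), 23 (T/C, transition), 34 (T/C, transition), 41 (G/A, transition), 45 (G/A, transition), 48 (A/G, transition).
Of the 12 differences, 11 transitions and 1 transversion, so the answer is 1.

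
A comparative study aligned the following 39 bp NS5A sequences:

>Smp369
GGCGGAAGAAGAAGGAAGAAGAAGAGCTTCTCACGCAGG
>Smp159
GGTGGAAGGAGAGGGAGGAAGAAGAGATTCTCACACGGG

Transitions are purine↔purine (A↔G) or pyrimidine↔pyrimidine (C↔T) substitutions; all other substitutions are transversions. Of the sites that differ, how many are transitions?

Mismatches occur at site 3 (C→T, transition), site 9 (A→G, transition), site 13 (A→G, transition), site 17 (A→G, transition), site 27 (C→A, transversion), site 35 (G→A, transition), site 37 (A→G, transition).
Of the 7 differences, 6 transitions and 1 transversion, so the answer is 6.

6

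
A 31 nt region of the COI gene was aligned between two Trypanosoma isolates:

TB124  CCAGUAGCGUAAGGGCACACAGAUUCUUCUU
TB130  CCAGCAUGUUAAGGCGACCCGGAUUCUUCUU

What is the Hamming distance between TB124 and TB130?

8

Differing sites — 5:U/C; 7:G/U; 8:C/G; 9:G/U; 15:G/C; 16:C/G; 19:A/C; 21:A/G.
That gives 8 mismatches out of 31 aligned sites, so the Hamming distance is 8.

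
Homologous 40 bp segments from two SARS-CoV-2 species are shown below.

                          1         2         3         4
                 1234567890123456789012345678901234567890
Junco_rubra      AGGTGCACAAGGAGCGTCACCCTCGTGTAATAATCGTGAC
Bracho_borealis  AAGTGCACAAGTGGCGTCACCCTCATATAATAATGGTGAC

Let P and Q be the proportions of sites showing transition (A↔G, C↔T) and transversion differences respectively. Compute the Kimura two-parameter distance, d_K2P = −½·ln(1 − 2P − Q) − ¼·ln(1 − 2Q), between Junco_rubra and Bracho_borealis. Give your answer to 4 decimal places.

0.1702

Mismatches occur at site 2 (G/A, transition), site 12 (G/T, transversion), site 13 (A/G, transition), site 25 (G/A, transition), site 27 (G/A, transition), site 35 (C/G, transversion).
Of the 6 differences, 4 transitions and 2 transversions over 40 sites: P = 4/40 = 0.100000, Q = 2/40 = 0.050000.
d = −0.5·ln(0.750000) − 0.25·ln(0.900000) = −0.5·(-0.287682) − 0.25·(-0.105361) = 0.1702.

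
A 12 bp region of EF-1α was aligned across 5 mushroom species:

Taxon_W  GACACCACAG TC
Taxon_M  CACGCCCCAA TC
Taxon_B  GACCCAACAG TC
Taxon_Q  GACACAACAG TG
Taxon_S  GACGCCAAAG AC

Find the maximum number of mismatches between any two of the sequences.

Pairwise Hamming distances:
  Taxon_W vs Taxon_M: 4
  Taxon_W vs Taxon_B: 2
  Taxon_W vs Taxon_Q: 2
  Taxon_W vs Taxon_S: 3
  Taxon_M vs Taxon_B: 5
  Taxon_M vs Taxon_Q: 6
  Taxon_M vs Taxon_S: 5
  Taxon_B vs Taxon_Q: 2
  Taxon_B vs Taxon_S: 4
  Taxon_Q vs Taxon_S: 5
The largest is 6, between Taxon_M and Taxon_Q.

6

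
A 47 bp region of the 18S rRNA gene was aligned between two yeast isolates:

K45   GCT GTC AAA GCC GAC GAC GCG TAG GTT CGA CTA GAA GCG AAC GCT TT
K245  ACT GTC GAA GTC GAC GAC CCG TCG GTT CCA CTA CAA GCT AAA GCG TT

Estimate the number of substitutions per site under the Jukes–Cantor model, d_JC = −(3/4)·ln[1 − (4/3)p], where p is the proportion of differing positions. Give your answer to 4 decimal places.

0.2502

Mismatches occur at site 1 (G/A), site 7 (A/G), site 11 (C/T), site 19 (G/C), site 23 (A/C), site 29 (G/C), site 34 (G/C), site 39 (G/T), site 42 (C/A), site 45 (T/G).
p = 10/47 = 0.212766.
d = −0.75 · ln(1 − (4/3)·0.212766) = −0.75 · ln(0.716312) = −0.75 · (-0.333639) = 0.2502.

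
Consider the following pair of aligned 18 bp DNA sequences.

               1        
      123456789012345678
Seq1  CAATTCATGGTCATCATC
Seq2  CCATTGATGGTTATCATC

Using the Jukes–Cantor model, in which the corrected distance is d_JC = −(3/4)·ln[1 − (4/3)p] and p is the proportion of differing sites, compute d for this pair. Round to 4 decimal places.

0.1885

Differing sites — 2:A/C; 6:C/G; 12:C/T.
p = 3/18 = 0.166667.
d = −0.75 · ln(1 − (4/3)·0.166667) = −0.75 · ln(0.777777) = −0.75 · (-0.251315) = 0.1885.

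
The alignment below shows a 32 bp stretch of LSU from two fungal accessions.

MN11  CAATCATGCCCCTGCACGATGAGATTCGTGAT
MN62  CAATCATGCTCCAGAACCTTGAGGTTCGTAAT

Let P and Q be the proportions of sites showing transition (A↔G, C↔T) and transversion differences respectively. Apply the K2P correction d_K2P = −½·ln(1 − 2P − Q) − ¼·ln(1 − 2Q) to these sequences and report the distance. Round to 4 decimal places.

0.2593

Mismatches occur at site 10 (C→T, transition), site 13 (T→A, transversion), site 15 (C→A, transversion), site 18 (G→C, transversion), site 19 (A→T, transversion), site 24 (A→G, transition), site 30 (G→A, transition).
Of the 7 differences, 3 transitions and 4 transversions over 32 sites: P = 3/32 = 0.093750, Q = 4/32 = 0.125000.
d = −0.5·ln(0.687500) − 0.25·ln(0.750000) = −0.5·(-0.374693) − 0.25·(-0.287682) = 0.2593.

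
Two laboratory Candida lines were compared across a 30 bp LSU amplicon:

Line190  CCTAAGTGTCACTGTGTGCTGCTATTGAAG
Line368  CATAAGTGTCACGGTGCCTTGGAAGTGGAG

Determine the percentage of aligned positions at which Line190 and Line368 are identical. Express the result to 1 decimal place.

The sequences differ at positions 2 (C/A), 13 (T/G), 17 (T/C), 18 (G/C), 19 (C/T), 22 (C/G), 23 (T/A), 25 (T/G), 28 (A/G).
21 of the 30 sites match, so the percent identity is 21/30 × 100 = 70.0%.

70.0%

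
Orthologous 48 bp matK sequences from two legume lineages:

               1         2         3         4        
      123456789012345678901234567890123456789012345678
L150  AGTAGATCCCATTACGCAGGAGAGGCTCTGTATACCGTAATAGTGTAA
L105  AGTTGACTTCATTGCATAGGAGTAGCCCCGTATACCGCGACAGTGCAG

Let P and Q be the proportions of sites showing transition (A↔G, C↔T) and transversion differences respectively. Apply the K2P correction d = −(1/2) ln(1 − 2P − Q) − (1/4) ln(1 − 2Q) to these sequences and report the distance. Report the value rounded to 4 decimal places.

The sequences differ at positions 4 (A/T, transversion), 7 (T/C, transition), 8 (C/T, transition), 9 (C/T, transition), 14 (A/G, transition), 16 (G/A, transition), 17 (C/T, transition), 23 (A/T, transversion), 24 (G/A, transition), 27 (T/C, transition), 29 (T/C, transition), 38 (T/C, transition), 39 (A/G, transition), 41 (T/C, transition), 46 (T/C, transition), 48 (A/G, transition).
Of the 16 differences, 14 transitions and 2 transversions over 48 sites: P = 14/48 = 0.291667, Q = 2/48 = 0.041667.
d = −0.5·ln(0.374999) − 0.25·ln(0.916666) = −0.5·(-0.980832) − 0.25·(-0.087012) = 0.5122.

0.5122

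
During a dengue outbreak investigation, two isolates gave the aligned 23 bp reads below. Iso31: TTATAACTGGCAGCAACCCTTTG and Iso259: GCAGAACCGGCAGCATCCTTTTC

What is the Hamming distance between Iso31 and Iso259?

The sequences differ at positions 1 (T/G), 2 (T/C), 4 (T/G), 8 (T/C), 16 (A/T), 19 (C/T), 23 (G/C).
That gives 7 mismatches out of 23 aligned sites, so the Hamming distance is 7.

7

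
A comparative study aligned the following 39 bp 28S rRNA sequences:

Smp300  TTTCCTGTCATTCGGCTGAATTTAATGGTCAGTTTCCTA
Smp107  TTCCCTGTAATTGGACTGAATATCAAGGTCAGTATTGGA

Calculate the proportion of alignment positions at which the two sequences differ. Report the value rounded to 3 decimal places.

0.282

Differing sites — 3:T/C; 9:C/A; 13:C/G; 15:G/A; 22:T/A; 24:A/C; 26:T/A; 34:T/A; 36:C/T; 37:C/G; 38:T/G.
There are 11 differences over 39 sites, so p = 11/39 = 0.282.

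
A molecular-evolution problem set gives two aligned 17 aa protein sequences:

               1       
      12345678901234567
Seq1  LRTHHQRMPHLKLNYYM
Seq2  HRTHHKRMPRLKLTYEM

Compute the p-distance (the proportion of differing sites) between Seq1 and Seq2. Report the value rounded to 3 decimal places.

0.294

Mismatches occur at site 1 (L↔H), site 6 (Q↔K), site 10 (H↔R), site 14 (N↔T), site 16 (Y↔E).
There are 5 differences over 17 sites, so p = 5/17 = 0.294.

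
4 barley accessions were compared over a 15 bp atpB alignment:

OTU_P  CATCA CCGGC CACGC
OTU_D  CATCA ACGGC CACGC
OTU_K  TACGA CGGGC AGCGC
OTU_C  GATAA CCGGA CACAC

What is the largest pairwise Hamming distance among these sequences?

Pairwise Hamming distances:
  OTU_P vs OTU_D: 1
  OTU_P vs OTU_K: 6
  OTU_P vs OTU_C: 4
  OTU_D vs OTU_K: 7
  OTU_D vs OTU_C: 5
  OTU_K vs OTU_C: 8
The largest is 8, between OTU_K and OTU_C.

8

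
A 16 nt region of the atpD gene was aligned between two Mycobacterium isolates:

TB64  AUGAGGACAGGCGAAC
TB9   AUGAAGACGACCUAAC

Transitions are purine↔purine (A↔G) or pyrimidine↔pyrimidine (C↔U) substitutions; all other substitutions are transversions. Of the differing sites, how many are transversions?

Differing sites — 5:G/A (Ti); 9:A/G (Ti); 10:G/A (Ti); 11:G/C (Tv); 13:G/U (Tv).
Of the 5 differences, 3 transitions and 2 transversions, so the answer is 2.

2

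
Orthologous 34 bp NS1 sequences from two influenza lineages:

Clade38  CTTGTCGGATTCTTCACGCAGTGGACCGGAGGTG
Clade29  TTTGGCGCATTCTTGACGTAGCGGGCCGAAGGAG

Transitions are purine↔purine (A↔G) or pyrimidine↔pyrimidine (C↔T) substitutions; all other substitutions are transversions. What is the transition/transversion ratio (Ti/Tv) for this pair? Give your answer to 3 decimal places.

Differing sites — 1:C/T (Ti); 5:T/G (Tv); 8:G/C (Tv); 15:C/G (Tv); 19:C/T (Ti); 22:T/C (Ti); 25:A/G (Ti); 29:G/A (Ti); 33:T/A (Tv).
Of the 9 differences, 5 transitions and 4 transversions, so Ti/Tv = 5/4 = 1.250.

1.250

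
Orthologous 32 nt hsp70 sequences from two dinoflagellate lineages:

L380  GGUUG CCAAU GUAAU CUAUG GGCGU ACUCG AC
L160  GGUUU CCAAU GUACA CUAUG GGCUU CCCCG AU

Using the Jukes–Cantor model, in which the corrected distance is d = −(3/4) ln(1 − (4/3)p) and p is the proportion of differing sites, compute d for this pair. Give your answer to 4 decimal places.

0.2586

Differing sites — 5:G/U; 14:A/C; 15:U/A; 24:G/U; 26:A/C; 28:U/C; 32:C/U.
p = 7/32 = 0.218750.
d = −0.75 · ln(1 − (4/3)·0.218750) = −0.75 · ln(0.708333) = −0.75 · (-0.344841) = 0.2586.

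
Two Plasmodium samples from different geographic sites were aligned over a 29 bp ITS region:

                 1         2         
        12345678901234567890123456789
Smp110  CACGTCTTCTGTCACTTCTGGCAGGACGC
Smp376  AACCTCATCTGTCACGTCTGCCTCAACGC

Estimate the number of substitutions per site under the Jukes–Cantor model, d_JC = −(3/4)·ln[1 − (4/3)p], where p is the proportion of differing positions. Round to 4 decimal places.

0.3439

Differing sites — 1:C/A; 4:G/C; 7:T/A; 16:T/G; 21:G/C; 23:A/T; 24:G/C; 25:G/A.
p = 8/29 = 0.275862.
d = −0.75 · ln(1 − (4/3)·0.275862) = −0.75 · ln(0.632184) = −0.75 · (-0.458575) = 0.3439.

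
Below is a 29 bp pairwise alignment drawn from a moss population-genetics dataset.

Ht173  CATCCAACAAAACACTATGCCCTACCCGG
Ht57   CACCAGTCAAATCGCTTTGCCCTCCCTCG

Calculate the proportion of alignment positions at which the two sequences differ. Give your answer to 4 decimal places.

0.3448

Mismatches occur at site 3 (T↔C), site 5 (C↔A), site 6 (A↔G), site 7 (A↔T), site 12 (A↔T), site 14 (A↔G), site 17 (A↔T), site 24 (A↔C), site 27 (C↔T), site 28 (G↔C).
There are 10 differences over 29 sites, so p = 10/29 = 0.3448.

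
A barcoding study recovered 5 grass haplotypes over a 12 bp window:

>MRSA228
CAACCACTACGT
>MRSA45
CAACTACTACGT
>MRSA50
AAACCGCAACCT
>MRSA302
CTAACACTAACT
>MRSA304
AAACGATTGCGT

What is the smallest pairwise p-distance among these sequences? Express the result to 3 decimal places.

0.083

Pairwise Hamming distances:
  MRSA228 vs MRSA45: 1
  MRSA228 vs MRSA50: 4
  MRSA228 vs MRSA302: 4
  MRSA228 vs MRSA304: 4
  MRSA45 vs MRSA50: 5
  MRSA45 vs MRSA302: 5
  MRSA45 vs MRSA304: 4
  MRSA50 vs MRSA302: 6
  MRSA50 vs MRSA304: 6
  MRSA302 vs MRSA304: 8
The smallest is 1 mismatch, between MRSA228 and MRSA45; p = 1/12 = 0.083.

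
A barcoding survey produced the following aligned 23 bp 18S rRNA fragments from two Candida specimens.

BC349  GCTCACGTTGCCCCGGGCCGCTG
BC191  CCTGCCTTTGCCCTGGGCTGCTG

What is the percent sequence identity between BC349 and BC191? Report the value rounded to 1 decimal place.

Mismatches occur at site 1 (G→C), site 4 (C→G), site 5 (A→C), site 7 (G→T), site 14 (C→T), site 19 (C→T).
17 of the 23 sites match, so the percent identity is 17/23 × 100 = 73.9%.

73.9%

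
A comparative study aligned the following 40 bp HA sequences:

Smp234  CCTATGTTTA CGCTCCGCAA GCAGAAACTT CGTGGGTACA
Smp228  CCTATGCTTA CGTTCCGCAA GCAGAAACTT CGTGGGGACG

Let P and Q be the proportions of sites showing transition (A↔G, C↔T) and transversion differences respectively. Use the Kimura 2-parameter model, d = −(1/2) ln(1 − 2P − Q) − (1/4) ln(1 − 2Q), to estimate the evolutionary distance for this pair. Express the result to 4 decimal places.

The sequences differ at positions 7 (T/C, transition), 13 (C/T, transition), 37 (T/G, transversion), 40 (A/G, transition).
Of the 4 differences, 3 transitions and 1 transversion over 40 sites: P = 3/40 = 0.075000, Q = 1/40 = 0.025000.
d = −0.5·ln(0.825000) − 0.25·ln(0.950000) = −0.5·(-0.192372) − 0.25·(-0.051293) = 0.1090.

0.1090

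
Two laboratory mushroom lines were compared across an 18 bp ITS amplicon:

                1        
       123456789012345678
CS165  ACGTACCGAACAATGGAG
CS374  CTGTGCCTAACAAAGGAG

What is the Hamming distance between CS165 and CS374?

5

Mismatches occur at site 1 (A→C), site 2 (C→T), site 5 (A→G), site 8 (G→T), site 14 (T→A).
That gives 5 mismatches out of 18 aligned sites, so the Hamming distance is 5.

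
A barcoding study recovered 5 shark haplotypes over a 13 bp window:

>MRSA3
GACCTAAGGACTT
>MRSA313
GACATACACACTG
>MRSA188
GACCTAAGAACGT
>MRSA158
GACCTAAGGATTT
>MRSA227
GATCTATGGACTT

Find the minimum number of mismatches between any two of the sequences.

1

Pairwise Hamming distances:
  MRSA3 vs MRSA313: 5
  MRSA3 vs MRSA188: 2
  MRSA3 vs MRSA158: 1
  MRSA3 vs MRSA227: 2
  MRSA313 vs MRSA188: 6
  MRSA313 vs MRSA158: 6
  MRSA313 vs MRSA227: 6
  MRSA188 vs MRSA158: 3
  MRSA188 vs MRSA227: 4
  MRSA158 vs MRSA227: 3
The smallest is 1, between MRSA3 and MRSA158.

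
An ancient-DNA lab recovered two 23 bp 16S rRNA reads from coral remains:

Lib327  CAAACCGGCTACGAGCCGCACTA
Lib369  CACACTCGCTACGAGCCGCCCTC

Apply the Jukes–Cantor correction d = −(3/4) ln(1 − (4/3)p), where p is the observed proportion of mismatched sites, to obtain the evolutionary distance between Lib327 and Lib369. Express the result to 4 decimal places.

0.2567

Differing sites — 3:A/C; 6:C/T; 7:G/C; 20:A/C; 23:A/C.
p = 5/23 = 0.217391.
d = −0.75 · ln(1 − (4/3)·0.217391) = −0.75 · ln(0.710145) = −0.75 · (-0.342286) = 0.2567.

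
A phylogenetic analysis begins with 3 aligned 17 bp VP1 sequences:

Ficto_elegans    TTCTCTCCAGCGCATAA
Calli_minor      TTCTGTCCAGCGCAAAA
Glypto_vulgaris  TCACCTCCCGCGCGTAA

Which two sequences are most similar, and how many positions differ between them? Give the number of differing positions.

2

Pairwise Hamming distances:
  Ficto_elegans vs Calli_minor: 2
  Ficto_elegans vs Glypto_vulgaris: 5
  Calli_minor vs Glypto_vulgaris: 7
The smallest is 2, between Ficto_elegans and Calli_minor.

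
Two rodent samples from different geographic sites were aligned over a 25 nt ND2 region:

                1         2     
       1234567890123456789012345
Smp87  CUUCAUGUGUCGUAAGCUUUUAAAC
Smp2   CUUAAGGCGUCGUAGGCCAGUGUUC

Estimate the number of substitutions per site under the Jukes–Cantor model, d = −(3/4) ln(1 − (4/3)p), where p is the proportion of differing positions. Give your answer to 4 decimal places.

0.5716

The sequences differ at positions 4 (C/A), 6 (U/G), 8 (U/C), 15 (A/G), 18 (U/C), 19 (U/A), 20 (U/G), 22 (A/G), 23 (A/U), 24 (A/U).
p = 10/25 = 0.400000.
d = −0.75 · ln(1 − (4/3)·0.400000) = −0.75 · ln(0.466667) = −0.75 · (-0.762139) = 0.5716.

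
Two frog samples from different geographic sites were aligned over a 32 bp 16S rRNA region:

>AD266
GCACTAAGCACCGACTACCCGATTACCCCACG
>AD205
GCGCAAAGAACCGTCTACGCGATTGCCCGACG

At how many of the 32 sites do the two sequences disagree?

Mismatches occur at site 3 (A/G), site 5 (T/A), site 9 (C/A), site 14 (A/T), site 19 (C/G), site 25 (A/G), site 29 (C/G).
That gives 7 mismatches out of 32 aligned sites, so the Hamming distance is 7.

7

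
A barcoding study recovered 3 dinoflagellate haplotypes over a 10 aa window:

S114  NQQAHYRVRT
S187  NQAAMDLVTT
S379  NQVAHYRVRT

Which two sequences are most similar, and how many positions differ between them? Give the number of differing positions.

1

Pairwise Hamming distances:
  S114 vs S187: 5
  S114 vs S379: 1
  S187 vs S379: 5
The smallest is 1, between S114 and S379.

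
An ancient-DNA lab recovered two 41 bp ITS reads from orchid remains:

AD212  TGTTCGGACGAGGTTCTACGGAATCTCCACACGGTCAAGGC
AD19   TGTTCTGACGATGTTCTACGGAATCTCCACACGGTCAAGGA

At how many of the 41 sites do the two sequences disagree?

3

Mismatches occur at site 6 (G↔T), site 12 (G↔T), site 41 (C↔A).
That gives 3 mismatches out of 41 aligned sites, so the Hamming distance is 3.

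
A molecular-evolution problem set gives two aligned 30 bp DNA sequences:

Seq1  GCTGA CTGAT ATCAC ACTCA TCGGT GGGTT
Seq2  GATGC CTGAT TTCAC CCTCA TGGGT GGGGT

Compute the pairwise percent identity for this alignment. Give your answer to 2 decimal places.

80.00%

Mismatches occur at site 2 (C/A), site 5 (A/C), site 11 (A/T), site 16 (A/C), site 22 (C/G), site 29 (T/G).
24 of the 30 sites match, so the percent identity is 24/30 × 100 = 80.00%.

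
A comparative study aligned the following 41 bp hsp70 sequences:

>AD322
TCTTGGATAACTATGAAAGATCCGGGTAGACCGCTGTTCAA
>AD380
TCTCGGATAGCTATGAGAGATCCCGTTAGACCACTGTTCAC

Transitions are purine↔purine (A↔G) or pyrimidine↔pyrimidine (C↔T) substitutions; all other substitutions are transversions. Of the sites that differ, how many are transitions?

4

The sequences differ at positions 4 (T/C, transition), 10 (A/G, transition), 17 (A/G, transition), 24 (G/C, transversion), 26 (G/T, transversion), 33 (G/A, transition), 41 (A/C, transversion).
Of the 7 differences, 4 transitions and 3 transversions, so the answer is 4.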